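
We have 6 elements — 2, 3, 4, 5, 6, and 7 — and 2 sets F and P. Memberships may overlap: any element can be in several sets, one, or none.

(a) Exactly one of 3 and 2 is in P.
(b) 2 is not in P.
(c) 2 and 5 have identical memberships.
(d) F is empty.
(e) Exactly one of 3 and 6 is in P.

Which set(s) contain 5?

From (b): 2 ∉ P.
(a) (exactly one): 3 ∈ P.
(c): 5 matches 2: 5 ∉ P.
(d): F already has 0, so the rest are out.
(e) (exactly one): 6 ∉ P.

5: none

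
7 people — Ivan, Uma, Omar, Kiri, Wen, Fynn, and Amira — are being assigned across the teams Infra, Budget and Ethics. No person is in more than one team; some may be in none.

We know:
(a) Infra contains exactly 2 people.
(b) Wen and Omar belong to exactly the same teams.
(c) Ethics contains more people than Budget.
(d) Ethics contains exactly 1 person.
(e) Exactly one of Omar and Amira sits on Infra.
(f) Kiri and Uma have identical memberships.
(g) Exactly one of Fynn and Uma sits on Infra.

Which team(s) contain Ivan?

Ivan: Ethics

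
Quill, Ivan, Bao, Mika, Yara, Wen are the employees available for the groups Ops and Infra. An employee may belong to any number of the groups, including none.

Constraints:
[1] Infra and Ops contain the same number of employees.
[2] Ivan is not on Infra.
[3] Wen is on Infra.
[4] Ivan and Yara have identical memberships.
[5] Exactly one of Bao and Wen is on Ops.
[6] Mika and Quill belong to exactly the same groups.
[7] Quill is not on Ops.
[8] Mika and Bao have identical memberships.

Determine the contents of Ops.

From (2): Ivan ∉ Infra.
From (3): Wen ∈ Infra.
From (7): Quill ∉ Ops.
(4): Yara matches Ivan: Yara ∉ Infra.
(6): Mika matches Quill: Mika ∉ Ops.
(8): Bao matches Mika: Bao ∉ Ops.
(5) (exactly one): Wen ∈ Ops.
Suppose Ivan ∈ Ops: no assignment then satisfies all the clues, so Ivan ∉ Ops.

Ops = {Wen}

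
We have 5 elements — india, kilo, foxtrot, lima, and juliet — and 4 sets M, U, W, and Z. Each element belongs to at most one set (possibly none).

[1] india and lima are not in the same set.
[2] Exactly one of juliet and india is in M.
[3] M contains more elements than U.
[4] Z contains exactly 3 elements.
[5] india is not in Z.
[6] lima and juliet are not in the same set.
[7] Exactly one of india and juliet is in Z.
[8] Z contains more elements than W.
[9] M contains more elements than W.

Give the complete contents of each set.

M = {india}; U = {}; W = {}; Z = {foxtrot, juliet, kilo}

From (5): india ∉ Z.
(7) (exactly one): juliet ∈ Z.
(2) (exactly one): india ∈ M.
(6): lima ∉ Z.
(1): lima ∉ M.
(4): only 3 candidates remain for Z, so all are in.
Suppose lima ∈ U: no assignment then satisfies all the clues, so lima ∉ U.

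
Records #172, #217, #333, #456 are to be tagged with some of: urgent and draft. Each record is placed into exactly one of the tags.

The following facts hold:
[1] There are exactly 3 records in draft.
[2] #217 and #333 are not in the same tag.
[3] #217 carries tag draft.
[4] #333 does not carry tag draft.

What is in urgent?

From (3): #217 ∈ draft.
From (4): #333 ∉ draft.
(1): only 3 candidates remain for draft, so all are in.
Only one tag left: #333 ∈ urgent.

urgent = {#333}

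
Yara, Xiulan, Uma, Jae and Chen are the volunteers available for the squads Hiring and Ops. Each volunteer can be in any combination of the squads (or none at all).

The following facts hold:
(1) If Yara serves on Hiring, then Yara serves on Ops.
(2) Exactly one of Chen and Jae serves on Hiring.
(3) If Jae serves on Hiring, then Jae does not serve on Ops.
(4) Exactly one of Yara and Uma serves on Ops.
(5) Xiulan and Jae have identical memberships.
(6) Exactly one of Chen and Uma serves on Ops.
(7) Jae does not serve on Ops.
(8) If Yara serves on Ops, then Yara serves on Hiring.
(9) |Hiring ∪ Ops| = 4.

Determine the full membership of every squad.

Hiring = {Jae, Xiulan, Yara}; Ops = {Chen, Yara}

From (7): Jae ∉ Ops.
(5): Xiulan matches Jae: Xiulan ∉ Ops.
Suppose Yara ∉ Hiring: no assignment then satisfies all the clues, so Yara ∈ Hiring.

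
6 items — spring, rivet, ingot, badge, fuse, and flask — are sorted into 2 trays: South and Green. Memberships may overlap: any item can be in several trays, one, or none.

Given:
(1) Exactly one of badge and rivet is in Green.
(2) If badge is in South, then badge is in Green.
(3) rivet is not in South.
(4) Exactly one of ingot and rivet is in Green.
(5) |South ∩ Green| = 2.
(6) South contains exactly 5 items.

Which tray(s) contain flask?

flask: South

From (3): rivet ∉ South.
(6): only 5 candidates remain for South, so all are in.
(2): badge ∈ Green.
(1) (exactly one): rivet ∉ Green.
(4) (exactly one): ingot ∈ Green.
Suppose flask ∈ Green: no assignment then satisfies all the clues, so flask ∉ Green.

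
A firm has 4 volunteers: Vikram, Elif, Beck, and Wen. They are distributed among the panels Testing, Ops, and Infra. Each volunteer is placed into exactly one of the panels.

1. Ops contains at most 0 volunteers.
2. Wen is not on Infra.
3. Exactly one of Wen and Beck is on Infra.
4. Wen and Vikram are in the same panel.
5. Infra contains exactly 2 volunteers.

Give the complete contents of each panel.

Testing = {Vikram, Wen}; Ops = {}; Infra = {Beck, Elif}

From (2): Wen ∉ Infra.
(1): Ops already has 0, so the rest are out.
(3) (exactly one): Beck ∈ Infra.
(4): Vikram matches Wen: Vikram ∉ Infra.
(5): only 2 candidates remain for Infra, so all are in.
Only one panel left: Vikram ∈ Testing.
Only one panel left: Wen ∈ Testing.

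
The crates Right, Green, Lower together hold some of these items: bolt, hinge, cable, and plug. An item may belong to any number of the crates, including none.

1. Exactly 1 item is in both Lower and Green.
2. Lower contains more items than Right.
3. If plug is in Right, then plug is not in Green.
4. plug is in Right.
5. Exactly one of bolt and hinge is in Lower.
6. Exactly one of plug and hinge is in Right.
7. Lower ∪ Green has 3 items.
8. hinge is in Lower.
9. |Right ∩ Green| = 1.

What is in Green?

Green = {cable}

From (4): plug ∈ Right.
From (8): hinge ∈ Lower.
(3): plug ∉ Green.
(5) (exactly one): bolt ∉ Lower.
(6) (exactly one): hinge ∉ Right.
Suppose bolt ∈ Green: no assignment then satisfies all the clues, so bolt ∉ Green.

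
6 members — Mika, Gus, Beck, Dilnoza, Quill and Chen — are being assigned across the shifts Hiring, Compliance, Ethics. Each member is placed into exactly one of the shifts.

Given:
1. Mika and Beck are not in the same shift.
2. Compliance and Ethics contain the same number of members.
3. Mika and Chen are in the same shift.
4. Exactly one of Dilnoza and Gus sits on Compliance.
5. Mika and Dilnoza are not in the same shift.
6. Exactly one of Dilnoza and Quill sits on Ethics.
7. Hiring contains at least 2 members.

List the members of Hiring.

Hiring = {Chen, Mika}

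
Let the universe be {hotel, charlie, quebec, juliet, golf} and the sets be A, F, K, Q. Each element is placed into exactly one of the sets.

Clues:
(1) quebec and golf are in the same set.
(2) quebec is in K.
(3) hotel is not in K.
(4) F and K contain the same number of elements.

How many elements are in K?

2

From (2): quebec ∈ K.
From (3): hotel ∉ K.
(1): golf matches quebec: golf ∉ A.
(1): golf matches quebec: golf ∉ F.
(1): golf matches quebec: golf ∈ K.
Suppose charlie ∈ K: no assignment then satisfies all the clues, so charlie ∉ K.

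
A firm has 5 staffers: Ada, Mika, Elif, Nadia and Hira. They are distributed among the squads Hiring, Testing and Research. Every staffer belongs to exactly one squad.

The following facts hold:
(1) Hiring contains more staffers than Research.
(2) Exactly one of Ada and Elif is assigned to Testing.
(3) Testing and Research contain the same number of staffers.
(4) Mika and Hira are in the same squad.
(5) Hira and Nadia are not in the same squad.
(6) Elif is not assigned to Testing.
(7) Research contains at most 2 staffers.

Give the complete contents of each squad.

From (6): Elif ∉ Testing.
(2) (exactly one): Ada ∈ Testing.
Suppose Mika ∉ Hiring: no assignment then satisfies all the clues, so Mika ∈ Hiring.

Hiring = {Elif, Hira, Mika}; Testing = {Ada}; Research = {Nadia}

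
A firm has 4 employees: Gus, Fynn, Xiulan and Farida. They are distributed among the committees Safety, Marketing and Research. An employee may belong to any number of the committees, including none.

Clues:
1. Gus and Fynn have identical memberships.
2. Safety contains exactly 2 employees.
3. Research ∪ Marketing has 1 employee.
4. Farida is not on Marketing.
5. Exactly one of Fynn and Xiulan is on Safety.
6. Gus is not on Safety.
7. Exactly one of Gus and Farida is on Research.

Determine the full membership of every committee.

Safety = {Farida, Xiulan}; Marketing = {}; Research = {Farida}

From (4): Farida ∉ Marketing.
From (6): Gus ∉ Safety.
(1): Fynn matches Gus: Fynn ∉ Safety.
(2): only 2 candidates remain for Safety, so all are in.
Suppose Gus ∈ Marketing: no assignment then satisfies all the clues, so Gus ∉ Marketing.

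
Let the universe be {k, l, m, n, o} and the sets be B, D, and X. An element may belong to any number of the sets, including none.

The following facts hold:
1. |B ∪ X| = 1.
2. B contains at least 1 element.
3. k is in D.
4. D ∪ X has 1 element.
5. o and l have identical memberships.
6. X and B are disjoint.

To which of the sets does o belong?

o: none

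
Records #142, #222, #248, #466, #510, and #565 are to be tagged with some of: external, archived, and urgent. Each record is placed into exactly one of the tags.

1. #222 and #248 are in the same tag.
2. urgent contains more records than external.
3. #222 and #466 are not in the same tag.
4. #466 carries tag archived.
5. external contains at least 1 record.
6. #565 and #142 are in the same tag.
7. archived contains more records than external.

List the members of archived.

archived = {#142, #466, #565}

From (4): #466 ∈ archived.
(3): #222 ∉ archived.
(1): #248 matches #222: #248 ∉ archived.
Suppose #142 ∉ archived: no assignment then satisfies all the clues, so #142 ∈ archived.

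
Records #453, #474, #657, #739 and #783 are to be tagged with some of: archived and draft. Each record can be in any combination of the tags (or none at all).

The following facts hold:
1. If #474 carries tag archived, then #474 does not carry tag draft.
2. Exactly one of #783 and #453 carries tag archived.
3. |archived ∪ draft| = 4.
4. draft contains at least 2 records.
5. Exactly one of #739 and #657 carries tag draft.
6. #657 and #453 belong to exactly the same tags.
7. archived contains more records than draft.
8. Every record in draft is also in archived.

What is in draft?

draft = {#453, #657}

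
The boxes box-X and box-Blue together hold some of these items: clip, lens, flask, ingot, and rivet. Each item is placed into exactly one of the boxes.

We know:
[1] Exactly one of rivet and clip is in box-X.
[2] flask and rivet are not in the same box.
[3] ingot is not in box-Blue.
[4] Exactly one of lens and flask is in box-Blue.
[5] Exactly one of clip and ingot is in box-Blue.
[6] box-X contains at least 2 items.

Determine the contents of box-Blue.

box-Blue = {clip, flask}

From (3): ingot ∉ box-Blue.
(5) (exactly one): clip ∈ box-Blue.
Only one box left: ingot ∈ box-X.
(1) (exactly one): rivet ∈ box-X.
(2): flask ∉ box-X.
Only one box left: flask ∈ box-Blue.
(4) (exactly one): lens ∉ box-Blue.
Only one box left: lens ∈ box-X.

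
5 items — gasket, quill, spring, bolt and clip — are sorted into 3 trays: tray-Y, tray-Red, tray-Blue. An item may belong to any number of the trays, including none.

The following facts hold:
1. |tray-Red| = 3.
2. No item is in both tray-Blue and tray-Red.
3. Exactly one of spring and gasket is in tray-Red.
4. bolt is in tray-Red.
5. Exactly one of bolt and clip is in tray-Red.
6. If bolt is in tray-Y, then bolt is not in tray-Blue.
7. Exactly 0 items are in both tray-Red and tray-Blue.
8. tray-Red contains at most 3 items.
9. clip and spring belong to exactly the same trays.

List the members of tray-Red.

From (4): bolt ∈ tray-Red.
(2) (disjoint): bolt ∉ tray-Blue.
(5) (exactly one): clip ∉ tray-Red.
(9): spring matches clip: spring ∉ tray-Red.
(1): only 3 candidates remain for tray-Red, so all are in.
(2) (disjoint): gasket ∉ tray-Blue.
(2) (disjoint): quill ∉ tray-Blue.

tray-Red = {bolt, gasket, quill}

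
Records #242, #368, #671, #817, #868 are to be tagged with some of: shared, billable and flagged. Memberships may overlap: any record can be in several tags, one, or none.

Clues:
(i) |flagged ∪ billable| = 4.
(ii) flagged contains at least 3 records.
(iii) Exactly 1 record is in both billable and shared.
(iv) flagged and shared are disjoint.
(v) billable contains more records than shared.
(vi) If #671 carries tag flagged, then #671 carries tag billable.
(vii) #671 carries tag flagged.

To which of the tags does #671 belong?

#671: billable, flagged

From (vii): #671 ∈ flagged.
(iv) (disjoint): #671 ∉ shared.
(vi): #671 ∈ billable.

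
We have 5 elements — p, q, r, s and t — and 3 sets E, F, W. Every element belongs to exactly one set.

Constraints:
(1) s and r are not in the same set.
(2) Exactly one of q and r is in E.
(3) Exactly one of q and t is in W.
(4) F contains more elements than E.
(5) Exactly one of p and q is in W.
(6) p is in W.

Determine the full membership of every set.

E = {r}; F = {q, s}; W = {p, t}

From (6): p ∈ W.
(5) (exactly one): q ∉ W.
(3) (exactly one): t ∈ W.
Suppose q ∈ E: no assignment then satisfies all the clues, so q ∉ E.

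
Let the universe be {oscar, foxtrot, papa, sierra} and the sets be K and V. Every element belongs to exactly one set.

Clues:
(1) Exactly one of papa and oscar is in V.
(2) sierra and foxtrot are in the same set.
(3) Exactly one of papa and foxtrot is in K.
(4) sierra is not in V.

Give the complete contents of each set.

K = {foxtrot, oscar, sierra}; V = {papa}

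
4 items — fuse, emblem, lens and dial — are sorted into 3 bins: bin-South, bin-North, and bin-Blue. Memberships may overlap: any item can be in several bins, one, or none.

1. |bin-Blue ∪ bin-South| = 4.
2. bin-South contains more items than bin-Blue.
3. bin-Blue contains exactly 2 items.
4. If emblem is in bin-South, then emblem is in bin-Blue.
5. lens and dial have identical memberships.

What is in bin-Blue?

bin-Blue = {emblem, fuse}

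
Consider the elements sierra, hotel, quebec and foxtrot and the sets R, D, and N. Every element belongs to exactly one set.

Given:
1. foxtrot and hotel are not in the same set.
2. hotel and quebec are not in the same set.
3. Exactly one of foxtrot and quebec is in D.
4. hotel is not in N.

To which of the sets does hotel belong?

hotel: R

From (4): hotel ∉ N.
Suppose hotel ∉ R: no assignment then satisfies all the clues, so hotel ∈ R.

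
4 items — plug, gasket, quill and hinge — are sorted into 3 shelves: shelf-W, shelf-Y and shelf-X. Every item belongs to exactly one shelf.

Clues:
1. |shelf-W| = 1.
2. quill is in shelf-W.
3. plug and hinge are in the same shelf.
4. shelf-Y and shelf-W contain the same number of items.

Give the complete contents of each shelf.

shelf-W = {quill}; shelf-Y = {gasket}; shelf-X = {hinge, plug}

From (2): quill ∈ shelf-W.
(1): shelf-W already has 1, so the rest are out.
Suppose plug ∈ shelf-Y: no assignment then satisfies all the clues, so plug ∉ shelf-Y.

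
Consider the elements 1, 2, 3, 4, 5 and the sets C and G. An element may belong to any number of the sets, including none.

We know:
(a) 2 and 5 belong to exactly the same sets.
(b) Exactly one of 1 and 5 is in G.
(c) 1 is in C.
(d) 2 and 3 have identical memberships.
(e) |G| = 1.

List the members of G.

G = {1}

From (c): 1 ∈ C.
Suppose 1 ∉ G: no assignment then satisfies all the clues, so 1 ∈ G.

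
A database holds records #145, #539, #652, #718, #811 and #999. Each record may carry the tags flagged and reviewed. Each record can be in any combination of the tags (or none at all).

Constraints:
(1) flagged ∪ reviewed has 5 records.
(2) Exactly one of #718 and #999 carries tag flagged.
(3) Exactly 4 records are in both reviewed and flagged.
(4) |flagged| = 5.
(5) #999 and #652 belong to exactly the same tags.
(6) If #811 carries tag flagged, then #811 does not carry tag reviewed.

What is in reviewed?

reviewed = {#145, #539, #652, #999}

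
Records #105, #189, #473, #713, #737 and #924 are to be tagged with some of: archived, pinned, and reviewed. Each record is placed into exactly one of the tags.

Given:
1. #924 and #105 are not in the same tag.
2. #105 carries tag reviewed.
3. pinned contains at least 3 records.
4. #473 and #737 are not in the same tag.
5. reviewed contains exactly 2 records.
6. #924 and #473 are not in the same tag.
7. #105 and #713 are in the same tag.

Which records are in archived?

archived = {#473}

From (2): #105 ∈ reviewed.
(1): #924 ∉ reviewed.
(7): #713 matches #105: #713 ∉ archived.
(7): #713 matches #105: #713 ∉ pinned.
(7): #713 matches #105: #713 ∈ reviewed.
(5): reviewed already has 2, so the rest are out.
Suppose #189 ∈ archived: no assignment then satisfies all the clues, so #189 ∉ archived.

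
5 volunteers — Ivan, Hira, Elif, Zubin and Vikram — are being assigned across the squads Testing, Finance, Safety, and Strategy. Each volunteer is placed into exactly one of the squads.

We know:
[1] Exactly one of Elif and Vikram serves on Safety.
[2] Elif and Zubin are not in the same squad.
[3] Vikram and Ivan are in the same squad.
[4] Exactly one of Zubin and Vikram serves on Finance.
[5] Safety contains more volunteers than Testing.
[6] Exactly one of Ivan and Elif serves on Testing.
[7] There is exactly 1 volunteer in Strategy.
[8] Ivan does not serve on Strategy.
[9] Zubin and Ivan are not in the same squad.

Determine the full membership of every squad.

Testing = {Elif}; Finance = {Zubin}; Safety = {Ivan, Vikram}; Strategy = {Hira}

From (8): Ivan ∉ Strategy.
(3): Vikram matches Ivan: Vikram ∉ Strategy.
Suppose Ivan ∈ Testing: no assignment then satisfies all the clues, so Ivan ∉ Testing.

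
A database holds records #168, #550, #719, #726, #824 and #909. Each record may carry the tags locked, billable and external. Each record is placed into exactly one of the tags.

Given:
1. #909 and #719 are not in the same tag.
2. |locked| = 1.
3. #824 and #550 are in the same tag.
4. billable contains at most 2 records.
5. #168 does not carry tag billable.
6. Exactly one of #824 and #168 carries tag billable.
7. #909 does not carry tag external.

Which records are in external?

external = {#168, #719, #726}

From (5): #168 ∉ billable.
From (7): #909 ∉ external.
(6) (exactly one): #824 ∈ billable.
(3): #550 matches #824: #550 ∉ locked.
(3): #550 matches #824: #550 ∈ billable.
(4): billable already has 2, so the rest are out.
Only one tag left: #909 ∈ locked.
(1): #719 ∉ locked.
(2): locked already has 1, so the rest are out.
Only one tag left: #168 ∈ external.
Only one tag left: #719 ∈ external.
Only one tag left: #726 ∈ external.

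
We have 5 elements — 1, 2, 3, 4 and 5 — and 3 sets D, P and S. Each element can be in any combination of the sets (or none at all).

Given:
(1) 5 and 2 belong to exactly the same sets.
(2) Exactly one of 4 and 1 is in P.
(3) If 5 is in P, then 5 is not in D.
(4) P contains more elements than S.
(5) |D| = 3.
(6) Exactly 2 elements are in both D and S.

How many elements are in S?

2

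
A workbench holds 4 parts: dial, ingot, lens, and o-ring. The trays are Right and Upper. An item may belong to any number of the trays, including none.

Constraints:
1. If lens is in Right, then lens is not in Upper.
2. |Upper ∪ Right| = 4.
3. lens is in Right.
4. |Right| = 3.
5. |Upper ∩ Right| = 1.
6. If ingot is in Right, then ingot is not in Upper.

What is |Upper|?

2

From (3): lens ∈ Right.
(1): lens ∉ Upper.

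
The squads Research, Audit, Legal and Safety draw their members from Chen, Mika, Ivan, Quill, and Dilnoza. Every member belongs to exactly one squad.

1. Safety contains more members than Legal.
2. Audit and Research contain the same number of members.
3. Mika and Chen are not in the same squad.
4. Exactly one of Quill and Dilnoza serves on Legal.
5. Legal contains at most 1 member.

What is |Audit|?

1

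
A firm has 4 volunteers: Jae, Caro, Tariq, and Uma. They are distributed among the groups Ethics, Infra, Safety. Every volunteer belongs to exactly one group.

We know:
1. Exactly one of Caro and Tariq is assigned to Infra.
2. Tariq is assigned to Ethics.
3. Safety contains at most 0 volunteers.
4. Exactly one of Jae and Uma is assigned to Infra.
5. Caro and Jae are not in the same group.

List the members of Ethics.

Ethics = {Jae, Tariq}

From (2): Tariq ∈ Ethics.
(1) (exactly one): Caro ∈ Infra.
(3): Safety already has 0, so the rest are out.
(5): Jae ∉ Infra.
Only one group left: Jae ∈ Ethics.
(4) (exactly one): Uma ∈ Infra.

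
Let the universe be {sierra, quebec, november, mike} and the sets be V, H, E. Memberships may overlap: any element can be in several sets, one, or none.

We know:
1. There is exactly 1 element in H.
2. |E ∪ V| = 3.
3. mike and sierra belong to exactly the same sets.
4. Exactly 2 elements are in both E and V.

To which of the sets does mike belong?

mike: E, V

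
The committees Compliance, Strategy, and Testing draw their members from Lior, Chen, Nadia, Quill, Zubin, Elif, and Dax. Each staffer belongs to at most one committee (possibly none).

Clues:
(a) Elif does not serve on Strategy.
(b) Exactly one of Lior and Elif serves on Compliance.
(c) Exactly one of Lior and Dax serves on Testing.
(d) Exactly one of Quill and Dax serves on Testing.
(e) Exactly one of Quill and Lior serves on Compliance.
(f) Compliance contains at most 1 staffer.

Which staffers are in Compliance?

Compliance = {Lior}

From (a): Elif ∉ Strategy.
Suppose Lior ∉ Compliance: no assignment then satisfies all the clues, so Lior ∈ Compliance.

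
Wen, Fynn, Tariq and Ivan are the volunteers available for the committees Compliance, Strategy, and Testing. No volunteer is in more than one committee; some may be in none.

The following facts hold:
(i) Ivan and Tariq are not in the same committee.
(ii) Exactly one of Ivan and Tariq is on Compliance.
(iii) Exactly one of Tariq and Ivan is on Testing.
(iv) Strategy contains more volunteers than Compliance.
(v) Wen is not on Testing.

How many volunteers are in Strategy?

2

From (v): Wen ∉ Testing.
Suppose Wen ∈ Compliance: no assignment then satisfies all the clues, so Wen ∉ Compliance.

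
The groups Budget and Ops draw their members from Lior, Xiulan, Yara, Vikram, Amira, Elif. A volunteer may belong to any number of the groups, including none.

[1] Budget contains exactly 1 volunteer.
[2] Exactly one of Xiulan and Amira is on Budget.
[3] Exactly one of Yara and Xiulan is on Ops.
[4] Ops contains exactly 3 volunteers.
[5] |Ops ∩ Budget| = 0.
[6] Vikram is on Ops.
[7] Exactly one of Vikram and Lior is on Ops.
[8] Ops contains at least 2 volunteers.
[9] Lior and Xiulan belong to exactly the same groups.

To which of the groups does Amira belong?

Amira: Budget

From (6): Vikram ∈ Ops.
(7) (exactly one): Lior ∉ Ops.
(9): Xiulan matches Lior: Xiulan ∉ Ops.
(3) (exactly one): Yara ∈ Ops.
Suppose Amira ∉ Budget: no assignment then satisfies all the clues, so Amira ∈ Budget.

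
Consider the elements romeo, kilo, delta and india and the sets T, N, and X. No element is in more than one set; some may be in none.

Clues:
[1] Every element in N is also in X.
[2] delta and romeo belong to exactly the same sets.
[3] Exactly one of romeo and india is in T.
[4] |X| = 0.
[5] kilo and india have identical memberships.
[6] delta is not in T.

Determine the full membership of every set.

T = {india, kilo}; N = {}; X = {}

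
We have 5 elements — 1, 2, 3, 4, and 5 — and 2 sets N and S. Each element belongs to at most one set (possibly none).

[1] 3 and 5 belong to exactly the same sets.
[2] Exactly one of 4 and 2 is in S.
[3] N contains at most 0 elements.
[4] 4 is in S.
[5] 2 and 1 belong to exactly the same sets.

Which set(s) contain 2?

From (4): 4 ∈ S.
(2) (exactly one): 2 ∉ S.
(3): N already has 0, so the rest are out.
(5): 1 matches 2: 1 ∉ S.

2: none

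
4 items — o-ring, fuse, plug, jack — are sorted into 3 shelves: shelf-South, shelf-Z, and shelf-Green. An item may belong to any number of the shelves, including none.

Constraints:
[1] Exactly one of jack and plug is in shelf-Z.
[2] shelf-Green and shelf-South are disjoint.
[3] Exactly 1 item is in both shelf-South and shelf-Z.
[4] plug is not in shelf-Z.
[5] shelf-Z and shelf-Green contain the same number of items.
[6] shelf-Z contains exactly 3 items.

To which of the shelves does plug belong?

From (4): plug ∉ shelf-Z.
(1) (exactly one): jack ∈ shelf-Z.
(6): only 3 candidates remain for shelf-Z, so all are in.
Suppose plug ∈ shelf-South: no assignment then satisfies all the clues, so plug ∉ shelf-South.

plug: shelf-Green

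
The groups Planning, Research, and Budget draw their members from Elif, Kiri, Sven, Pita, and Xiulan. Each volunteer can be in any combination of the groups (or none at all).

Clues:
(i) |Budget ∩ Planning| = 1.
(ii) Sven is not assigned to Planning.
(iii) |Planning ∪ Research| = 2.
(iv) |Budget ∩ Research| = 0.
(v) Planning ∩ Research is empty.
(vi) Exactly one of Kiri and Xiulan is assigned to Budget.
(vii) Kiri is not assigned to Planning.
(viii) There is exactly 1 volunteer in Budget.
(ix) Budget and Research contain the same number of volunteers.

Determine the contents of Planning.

Planning = {Xiulan}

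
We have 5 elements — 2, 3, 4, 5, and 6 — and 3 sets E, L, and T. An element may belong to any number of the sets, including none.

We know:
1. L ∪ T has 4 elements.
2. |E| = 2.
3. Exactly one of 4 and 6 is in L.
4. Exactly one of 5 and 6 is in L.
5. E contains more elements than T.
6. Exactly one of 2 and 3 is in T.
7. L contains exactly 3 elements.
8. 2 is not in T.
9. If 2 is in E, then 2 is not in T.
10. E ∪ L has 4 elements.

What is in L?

L = {2, 4, 5}

From (8): 2 ∉ T.
(6) (exactly one): 3 ∈ T.
Suppose 2 ∉ L: no assignment then satisfies all the clues, so 2 ∈ L.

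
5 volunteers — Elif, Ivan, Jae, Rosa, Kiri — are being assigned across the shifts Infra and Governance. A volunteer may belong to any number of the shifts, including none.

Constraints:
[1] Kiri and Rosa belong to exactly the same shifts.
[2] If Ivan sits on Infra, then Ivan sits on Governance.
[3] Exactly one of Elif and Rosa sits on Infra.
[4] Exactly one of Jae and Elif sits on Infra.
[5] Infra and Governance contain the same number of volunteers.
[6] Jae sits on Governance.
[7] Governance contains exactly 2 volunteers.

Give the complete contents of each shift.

Infra = {Elif, Ivan}; Governance = {Ivan, Jae}

From (6): Jae ∈ Governance.
Suppose Elif ∉ Infra: no assignment then satisfies all the clues, so Elif ∈ Infra.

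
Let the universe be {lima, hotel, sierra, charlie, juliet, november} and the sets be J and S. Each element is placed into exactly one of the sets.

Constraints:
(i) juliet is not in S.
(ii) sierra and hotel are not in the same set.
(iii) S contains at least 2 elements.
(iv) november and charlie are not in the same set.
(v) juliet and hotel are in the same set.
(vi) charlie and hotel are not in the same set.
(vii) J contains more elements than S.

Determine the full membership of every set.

J = {hotel, juliet, lima, november}; S = {charlie, sierra}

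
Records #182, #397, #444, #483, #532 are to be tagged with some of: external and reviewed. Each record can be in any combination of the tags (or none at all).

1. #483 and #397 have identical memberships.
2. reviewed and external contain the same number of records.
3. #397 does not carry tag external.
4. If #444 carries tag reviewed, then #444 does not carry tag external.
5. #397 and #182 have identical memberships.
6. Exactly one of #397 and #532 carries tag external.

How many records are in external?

1

From (3): #397 ∉ external.
(1): #483 matches #397: #483 ∉ external.
(5): #182 matches #397: #182 ∉ external.
(6) (exactly one): #532 ∈ external.
Suppose #182 ∈ reviewed: no assignment then satisfies all the clues, so #182 ∉ reviewed.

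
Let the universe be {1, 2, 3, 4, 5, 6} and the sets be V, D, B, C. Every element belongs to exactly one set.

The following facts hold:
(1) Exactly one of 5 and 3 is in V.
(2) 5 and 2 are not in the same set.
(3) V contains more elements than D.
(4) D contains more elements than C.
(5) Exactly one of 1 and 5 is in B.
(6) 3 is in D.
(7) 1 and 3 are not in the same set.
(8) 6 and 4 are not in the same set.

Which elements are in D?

D = {3}

From (6): 3 ∈ D.
(1) (exactly one): 5 ∈ V.
(2): 2 ∉ V.
(5) (exactly one): 1 ∈ B.
Suppose 2 ∈ D: no assignment then satisfies all the clues, so 2 ∉ D.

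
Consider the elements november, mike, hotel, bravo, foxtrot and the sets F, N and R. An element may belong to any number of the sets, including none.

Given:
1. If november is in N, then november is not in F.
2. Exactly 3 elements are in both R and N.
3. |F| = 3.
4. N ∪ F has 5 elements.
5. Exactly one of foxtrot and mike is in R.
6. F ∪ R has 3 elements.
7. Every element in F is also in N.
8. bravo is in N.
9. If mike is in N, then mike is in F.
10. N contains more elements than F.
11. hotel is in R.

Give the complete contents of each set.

F = {bravo, hotel, mike}; N = {bravo, foxtrot, hotel, mike, november}; R = {bravo, hotel, mike}

From (8): bravo ∈ N.
From (11): hotel ∈ R.
Suppose november ∈ F: no assignment then satisfies all the clues, so november ∉ F.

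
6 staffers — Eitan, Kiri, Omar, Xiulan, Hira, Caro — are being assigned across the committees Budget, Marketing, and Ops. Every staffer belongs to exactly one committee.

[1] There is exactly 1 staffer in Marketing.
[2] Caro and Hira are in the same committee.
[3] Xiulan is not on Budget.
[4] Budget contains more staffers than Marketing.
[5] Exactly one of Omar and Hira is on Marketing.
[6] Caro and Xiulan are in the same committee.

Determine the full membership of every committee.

From (3): Xiulan ∉ Budget.
(6): Caro matches Xiulan: Caro ∉ Budget.
(2): Hira matches Caro: Hira ∉ Budget.
Suppose Eitan ∉ Budget: no assignment then satisfies all the clues, so Eitan ∈ Budget.

Budget = {Eitan, Kiri}; Marketing = {Omar}; Ops = {Caro, Hira, Xiulan}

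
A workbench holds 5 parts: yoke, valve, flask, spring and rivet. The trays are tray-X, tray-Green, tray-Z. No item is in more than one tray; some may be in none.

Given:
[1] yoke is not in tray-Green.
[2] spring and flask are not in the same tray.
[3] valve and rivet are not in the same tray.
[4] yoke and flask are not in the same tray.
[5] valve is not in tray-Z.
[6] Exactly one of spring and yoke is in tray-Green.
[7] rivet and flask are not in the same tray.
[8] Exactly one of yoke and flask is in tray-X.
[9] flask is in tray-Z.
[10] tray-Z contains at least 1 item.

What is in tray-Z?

tray-Z = {flask}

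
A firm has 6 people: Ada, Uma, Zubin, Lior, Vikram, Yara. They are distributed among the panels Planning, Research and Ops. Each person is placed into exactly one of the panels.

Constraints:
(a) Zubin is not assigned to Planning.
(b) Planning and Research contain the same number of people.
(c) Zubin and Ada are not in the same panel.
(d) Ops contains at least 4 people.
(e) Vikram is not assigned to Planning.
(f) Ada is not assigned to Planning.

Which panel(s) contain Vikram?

Vikram: Ops

From (a): Zubin ∉ Planning.
From (e): Vikram ∉ Planning.
From (f): Ada ∉ Planning.
Suppose Vikram ∈ Research: no assignment then satisfies all the clues, so Vikram ∉ Research.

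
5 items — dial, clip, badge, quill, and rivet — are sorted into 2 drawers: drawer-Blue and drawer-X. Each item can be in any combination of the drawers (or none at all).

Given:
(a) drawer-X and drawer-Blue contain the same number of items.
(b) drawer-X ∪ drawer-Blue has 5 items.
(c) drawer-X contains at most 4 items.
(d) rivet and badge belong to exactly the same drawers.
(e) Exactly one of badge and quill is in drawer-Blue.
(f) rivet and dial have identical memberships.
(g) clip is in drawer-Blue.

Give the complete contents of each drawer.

drawer-Blue = {badge, clip, dial, rivet}; drawer-X = {badge, dial, quill, rivet}

From (g): clip ∈ drawer-Blue.
Suppose dial ∉ drawer-Blue: no assignment then satisfies all the clues, so dial ∈ drawer-Blue.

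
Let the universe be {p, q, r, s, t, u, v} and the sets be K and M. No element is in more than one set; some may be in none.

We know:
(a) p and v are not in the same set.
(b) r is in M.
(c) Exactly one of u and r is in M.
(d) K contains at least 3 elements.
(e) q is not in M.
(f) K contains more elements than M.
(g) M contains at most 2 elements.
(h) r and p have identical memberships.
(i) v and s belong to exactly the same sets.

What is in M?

M = {p, r}

From (b): r ∈ M.
From (e): q ∉ M.
(c) (exactly one): u ∉ M.
(h): p matches r: p ∉ K.
(h): p matches r: p ∈ M.
(a): v ∉ M.
(g): M already has 2, so the rest are out.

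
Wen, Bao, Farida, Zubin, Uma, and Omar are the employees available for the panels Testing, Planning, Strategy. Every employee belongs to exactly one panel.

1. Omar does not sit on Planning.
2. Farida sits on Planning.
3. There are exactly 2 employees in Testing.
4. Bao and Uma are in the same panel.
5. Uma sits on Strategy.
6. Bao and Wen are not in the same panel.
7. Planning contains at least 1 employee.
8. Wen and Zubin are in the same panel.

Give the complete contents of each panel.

Testing = {Wen, Zubin}; Planning = {Farida}; Strategy = {Bao, Omar, Uma}

From (1): Omar ∉ Planning.
From (2): Farida ∈ Planning.
From (5): Uma ∈ Strategy.
(4): Bao matches Uma: Bao ∉ Testing.
(4): Bao matches Uma: Bao ∉ Planning.
(4): Bao matches Uma: Bao ∈ Strategy.
(6): Wen ∉ Strategy.
(8): Zubin matches Wen: Zubin ∉ Strategy.
Suppose Wen ∉ Testing: no assignment then satisfies all the clues, so Wen ∈ Testing.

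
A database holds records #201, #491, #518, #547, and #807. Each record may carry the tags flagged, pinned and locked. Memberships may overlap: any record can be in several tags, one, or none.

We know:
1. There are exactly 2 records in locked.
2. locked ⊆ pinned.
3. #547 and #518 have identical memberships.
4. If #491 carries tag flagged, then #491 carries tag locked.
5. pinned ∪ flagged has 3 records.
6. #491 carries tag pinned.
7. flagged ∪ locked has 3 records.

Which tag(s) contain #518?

#518: none

From (6): #491 ∈ pinned.
Suppose #518 ∈ flagged: no assignment then satisfies all the clues, so #518 ∉ flagged.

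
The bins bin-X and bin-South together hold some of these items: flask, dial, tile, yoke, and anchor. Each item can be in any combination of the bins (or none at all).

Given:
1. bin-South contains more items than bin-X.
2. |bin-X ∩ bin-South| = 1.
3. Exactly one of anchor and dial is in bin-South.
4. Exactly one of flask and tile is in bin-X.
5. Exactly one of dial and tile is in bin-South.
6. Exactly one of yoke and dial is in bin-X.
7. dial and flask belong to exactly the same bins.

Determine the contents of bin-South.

bin-South = {dial, flask, yoke}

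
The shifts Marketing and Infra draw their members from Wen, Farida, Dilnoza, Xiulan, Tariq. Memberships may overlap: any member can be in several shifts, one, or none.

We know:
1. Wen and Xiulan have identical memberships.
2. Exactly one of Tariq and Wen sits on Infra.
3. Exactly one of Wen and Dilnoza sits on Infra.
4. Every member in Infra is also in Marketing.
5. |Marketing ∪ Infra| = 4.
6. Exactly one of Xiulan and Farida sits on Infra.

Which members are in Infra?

Infra = {Wen, Xiulan}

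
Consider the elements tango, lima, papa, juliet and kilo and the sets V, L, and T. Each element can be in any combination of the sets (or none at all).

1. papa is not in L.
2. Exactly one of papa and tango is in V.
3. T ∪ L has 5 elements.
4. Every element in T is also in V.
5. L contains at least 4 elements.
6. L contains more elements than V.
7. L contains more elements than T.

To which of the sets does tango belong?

tango: L

From (1): papa ∉ L.
(5): only 4 candidates remain for L, so all are in.
Suppose tango ∈ V: no assignment then satisfies all the clues, so tango ∉ V.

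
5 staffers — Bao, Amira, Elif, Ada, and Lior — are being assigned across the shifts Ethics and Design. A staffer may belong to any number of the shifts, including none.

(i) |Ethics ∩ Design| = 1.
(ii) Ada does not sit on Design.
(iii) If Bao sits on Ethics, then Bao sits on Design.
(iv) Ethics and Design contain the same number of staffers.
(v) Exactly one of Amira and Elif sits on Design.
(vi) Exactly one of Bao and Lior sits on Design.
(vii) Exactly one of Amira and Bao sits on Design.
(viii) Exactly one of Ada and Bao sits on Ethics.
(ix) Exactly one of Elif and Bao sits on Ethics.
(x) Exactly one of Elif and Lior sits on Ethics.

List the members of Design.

Design = {Bao, Elif}

From (ii): Ada ∉ Design.
Suppose Bao ∉ Design: no assignment then satisfies all the clues, so Bao ∈ Design.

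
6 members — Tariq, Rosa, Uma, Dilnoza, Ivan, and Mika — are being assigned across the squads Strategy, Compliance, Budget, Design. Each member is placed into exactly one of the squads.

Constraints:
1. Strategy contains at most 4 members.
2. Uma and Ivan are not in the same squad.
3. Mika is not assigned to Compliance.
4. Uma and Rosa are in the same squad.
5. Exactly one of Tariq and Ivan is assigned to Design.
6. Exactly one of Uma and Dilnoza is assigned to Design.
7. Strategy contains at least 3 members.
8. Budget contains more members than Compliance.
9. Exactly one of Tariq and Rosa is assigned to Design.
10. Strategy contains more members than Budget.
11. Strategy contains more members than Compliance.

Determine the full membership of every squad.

Strategy = {Mika, Rosa, Uma}; Compliance = {}; Budget = {Ivan}; Design = {Dilnoza, Tariq}

From (3): Mika ∉ Compliance.
Suppose Tariq ∈ Strategy: no assignment then satisfies all the clues, so Tariq ∉ Strategy.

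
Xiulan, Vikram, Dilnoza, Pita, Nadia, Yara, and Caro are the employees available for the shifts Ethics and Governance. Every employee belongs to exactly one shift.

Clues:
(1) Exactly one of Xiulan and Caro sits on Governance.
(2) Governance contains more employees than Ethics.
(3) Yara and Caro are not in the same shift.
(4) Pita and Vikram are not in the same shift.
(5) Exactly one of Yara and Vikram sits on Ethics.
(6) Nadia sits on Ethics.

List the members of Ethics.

Ethics = {Caro, Nadia, Vikram}

From (6): Nadia ∈ Ethics.
Suppose Xiulan ∈ Ethics: no assignment then satisfies all the clues, so Xiulan ∉ Ethics.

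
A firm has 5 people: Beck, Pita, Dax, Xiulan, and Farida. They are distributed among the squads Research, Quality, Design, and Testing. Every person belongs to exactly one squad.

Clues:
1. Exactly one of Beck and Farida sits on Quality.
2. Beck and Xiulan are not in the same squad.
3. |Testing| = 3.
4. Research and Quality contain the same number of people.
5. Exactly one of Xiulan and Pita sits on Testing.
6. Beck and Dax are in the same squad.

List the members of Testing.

Testing = {Beck, Dax, Pita}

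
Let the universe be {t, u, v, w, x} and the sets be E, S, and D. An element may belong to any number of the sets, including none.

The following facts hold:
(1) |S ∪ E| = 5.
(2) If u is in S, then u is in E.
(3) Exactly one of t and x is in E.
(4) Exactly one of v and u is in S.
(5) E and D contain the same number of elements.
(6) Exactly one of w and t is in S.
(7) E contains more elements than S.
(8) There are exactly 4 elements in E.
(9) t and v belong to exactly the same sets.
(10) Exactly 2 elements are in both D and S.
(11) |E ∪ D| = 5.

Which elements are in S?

S = {u, w, x}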